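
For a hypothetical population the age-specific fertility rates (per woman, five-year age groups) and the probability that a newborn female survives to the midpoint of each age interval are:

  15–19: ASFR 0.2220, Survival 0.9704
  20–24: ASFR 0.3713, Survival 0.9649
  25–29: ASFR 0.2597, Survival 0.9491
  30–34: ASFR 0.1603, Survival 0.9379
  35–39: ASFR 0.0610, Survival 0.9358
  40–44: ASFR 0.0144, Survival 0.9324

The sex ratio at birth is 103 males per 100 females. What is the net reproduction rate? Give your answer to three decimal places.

Proportion female at birth = 100 / (100 + 103) = 0.49261.
Each age group contributes 5 × ASFR × survival:
  15–19: 5 × 0.2220 × 0.9704 = 1.07714
  20–24: 5 × 0.3713 × 0.9649 = 1.79134
  25–29: 5 × 0.2597 × 0.9491 = 1.23241
  30–34: 5 × 0.1603 × 0.9379 = 0.75173
  35–39: 5 × 0.0610 × 0.9358 = 0.28542
  40–44: 5 × 0.0144 × 0.9324 = 0.06713
Sum = 5.20517
NRR = 0.49261 × 5.20517 = 2.56412

2.564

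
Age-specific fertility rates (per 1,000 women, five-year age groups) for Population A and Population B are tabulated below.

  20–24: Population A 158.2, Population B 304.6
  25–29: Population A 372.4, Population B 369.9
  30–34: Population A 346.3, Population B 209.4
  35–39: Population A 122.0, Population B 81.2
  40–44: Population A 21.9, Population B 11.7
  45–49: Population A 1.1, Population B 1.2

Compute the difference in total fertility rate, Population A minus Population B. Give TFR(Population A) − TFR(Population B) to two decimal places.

Population A:
  Sum of ASFRs = 158.2 + 372.4 + 346.3 + 122.0 + 21.9 + 1.1 = 1021.9
  TFR = 5 × 1021.9 / 1000 = 5.1095
Population B:
  Sum of ASFRs = 304.6 + 369.9 + 209.4 + 81.2 + 11.7 + 1.2 = 978.0
  TFR = 5 × 978.0 / 1000 = 4.89
Difference = 5.1095 − 4.89 = 0.2195

0.22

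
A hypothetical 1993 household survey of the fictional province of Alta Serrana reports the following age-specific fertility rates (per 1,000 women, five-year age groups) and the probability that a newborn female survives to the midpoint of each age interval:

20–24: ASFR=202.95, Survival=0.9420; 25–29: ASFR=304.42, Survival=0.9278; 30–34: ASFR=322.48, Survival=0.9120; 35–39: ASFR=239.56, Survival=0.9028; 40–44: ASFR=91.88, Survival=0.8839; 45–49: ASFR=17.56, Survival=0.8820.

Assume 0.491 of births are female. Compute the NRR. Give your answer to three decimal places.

Proportion female at birth = 0.491.
Per-age-group product (5 × ASFR × survival probability):
  20–24: 5 × 202.95/1000 × 0.9420 = 0.95589
  25–29: 5 × 304.42/1000 × 0.9278 = 1.41220
  30–34: 5 × 322.48/1000 × 0.9120 = 1.47051
  35–39: 5 × 239.56/1000 × 0.9028 = 1.08137
  40–44: 5 × 91.88/1000 × 0.8839 = 0.40606
  45–49: 5 × 17.56/1000 × 0.8820 = 0.07744
Sum = 5.40347
NRR = 0.491 × 5.40347 = 2.65310
An NRR exceeding 1 indicates intrinsic growth under these rates.

2.653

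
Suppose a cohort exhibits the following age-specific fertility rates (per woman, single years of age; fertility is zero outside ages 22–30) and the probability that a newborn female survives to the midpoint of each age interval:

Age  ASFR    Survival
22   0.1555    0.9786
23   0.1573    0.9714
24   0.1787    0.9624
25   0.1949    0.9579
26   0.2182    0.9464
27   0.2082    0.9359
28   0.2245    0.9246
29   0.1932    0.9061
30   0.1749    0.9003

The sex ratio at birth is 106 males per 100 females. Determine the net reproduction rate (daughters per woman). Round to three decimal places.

Proportion female at birth = 100 / (100 + 106) = 0.48544.
Per-age-group product (1 × ASFR × survival probability):
  22: 1 × 0.1555 × 0.9786 = 0.15217
  23: 1 × 0.1573 × 0.9714 = 0.15280
  24: 1 × 0.1787 × 0.9624 = 0.17198
  25: 1 × 0.1949 × 0.9579 = 0.18669
  26: 1 × 0.2182 × 0.9464 = 0.20650
  27: 1 × 0.2082 × 0.9359 = 0.19485
  28: 1 × 0.2245 × 0.9246 = 0.20757
  29: 1 × 0.1932 × 0.9061 = 0.17506
  30: 1 × 0.1749 × 0.9003 = 0.15746
Sum = 1.60508
NRR = 0.48544 × 1.60508 = 0.77917
An NRR under 1 implies long-run decline under these rates.

0.779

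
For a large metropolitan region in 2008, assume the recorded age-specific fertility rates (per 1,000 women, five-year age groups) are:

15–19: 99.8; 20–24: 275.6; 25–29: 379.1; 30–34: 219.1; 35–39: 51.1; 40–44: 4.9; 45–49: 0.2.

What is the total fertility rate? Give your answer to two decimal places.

Sum of ASFRs = 99.8 + 275.6 + 379.1 + 219.1 + 51.1 + 4.9 + 0.2 = 1029.8
TFR = 5 × 1029.8 / 1000 = 5.149

5.15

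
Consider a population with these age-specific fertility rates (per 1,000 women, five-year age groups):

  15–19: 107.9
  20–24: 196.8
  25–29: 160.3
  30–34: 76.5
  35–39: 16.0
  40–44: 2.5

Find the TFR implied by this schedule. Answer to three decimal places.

2.800

Sum of ASFRs = 107.9 + 196.8 + 160.3 + 76.5 + 16.0 + 2.5 = 560.0
TFR = 5 × 560.0 / 1000 = 2.8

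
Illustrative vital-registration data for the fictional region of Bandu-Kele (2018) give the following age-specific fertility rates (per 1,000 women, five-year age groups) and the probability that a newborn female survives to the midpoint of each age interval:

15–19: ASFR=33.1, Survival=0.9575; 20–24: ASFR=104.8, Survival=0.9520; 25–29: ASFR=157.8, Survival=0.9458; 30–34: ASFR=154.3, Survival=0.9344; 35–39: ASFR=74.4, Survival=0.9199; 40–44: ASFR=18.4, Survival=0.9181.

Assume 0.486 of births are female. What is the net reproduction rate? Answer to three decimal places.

Proportion female at birth = 0.486.
Weighting each age-specific rate by interval width and survival:
  15–19: 5 × 33.1/1000 × 0.9575 = 0.15847
  20–24: 5 × 104.8/1000 × 0.9520 = 0.49885
  25–29: 5 × 157.8/1000 × 0.9458 = 0.74624
  30–34: 5 × 154.3/1000 × 0.9344 = 0.72089
  35–39: 5 × 74.4/1000 × 0.9199 = 0.34220
  40–44: 5 × 18.4/1000 × 0.9181 = 0.08447
Sum = 2.55112
NRR = 0.486 × 2.55112 = 1.23984

1.240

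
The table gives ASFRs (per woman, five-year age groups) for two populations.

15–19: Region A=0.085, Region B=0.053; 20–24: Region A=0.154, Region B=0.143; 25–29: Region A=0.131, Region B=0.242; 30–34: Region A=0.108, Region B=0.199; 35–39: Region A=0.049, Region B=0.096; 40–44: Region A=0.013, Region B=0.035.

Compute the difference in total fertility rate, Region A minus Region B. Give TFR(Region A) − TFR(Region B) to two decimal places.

Region A:
  Sum of ASFRs = 0.085 + 0.154 + 0.131 + 0.108 + 0.049 + 0.013 = 0.540
  TFR = 5 × 0.540 = 2.7
Region B:
  Sum of ASFRs = 0.053 + 0.143 + 0.242 + 0.199 + 0.096 + 0.035 = 0.768
  TFR = 5 × 0.768 = 3.84
Difference = 2.7 − 3.84 = -1.14

-1.14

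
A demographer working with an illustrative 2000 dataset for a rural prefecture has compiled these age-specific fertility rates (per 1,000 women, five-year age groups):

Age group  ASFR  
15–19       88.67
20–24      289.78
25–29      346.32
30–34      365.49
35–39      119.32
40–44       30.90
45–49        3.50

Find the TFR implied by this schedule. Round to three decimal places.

Sum of ASFRs = 88.67 + 289.78 + 346.32 + 365.49 + 119.32 + 30.90 + 3.50 = 1243.98
TFR = 5 × 1243.98 / 1000 = 6.2199

6.220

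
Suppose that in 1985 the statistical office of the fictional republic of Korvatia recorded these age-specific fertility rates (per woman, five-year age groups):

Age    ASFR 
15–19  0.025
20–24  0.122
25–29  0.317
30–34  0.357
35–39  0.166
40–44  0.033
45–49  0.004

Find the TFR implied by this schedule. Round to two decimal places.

Sum of ASFRs = 0.025 + 0.122 + 0.317 + 0.357 + 0.166 + 0.033 + 0.004 = 1.024
TFR = 5 × 1.024 = 5.12

5.12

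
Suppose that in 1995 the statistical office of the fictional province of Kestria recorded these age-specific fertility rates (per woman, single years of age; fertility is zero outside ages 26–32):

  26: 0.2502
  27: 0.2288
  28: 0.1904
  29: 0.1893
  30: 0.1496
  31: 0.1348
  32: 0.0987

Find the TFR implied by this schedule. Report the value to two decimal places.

1.24

Sum of ASFRs = 0.2502 + 0.2288 + 0.1904 + 0.1893 + 0.1496 + 0.1348 + 0.0987 = 1.2418
TFR = 1.2418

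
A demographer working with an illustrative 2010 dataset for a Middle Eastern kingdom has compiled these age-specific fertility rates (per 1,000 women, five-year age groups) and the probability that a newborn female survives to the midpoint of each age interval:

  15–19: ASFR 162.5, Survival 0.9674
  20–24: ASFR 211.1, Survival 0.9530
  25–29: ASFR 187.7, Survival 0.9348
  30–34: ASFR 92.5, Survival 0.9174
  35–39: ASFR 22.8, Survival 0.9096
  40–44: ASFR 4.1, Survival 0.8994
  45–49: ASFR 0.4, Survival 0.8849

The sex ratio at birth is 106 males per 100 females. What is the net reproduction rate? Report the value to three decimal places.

1.562

Proportion female at birth = 100 / (100 + 106) = 0.48544.
Weighting each age-specific rate by interval width and survival:
  15–19: 5 × 162.5/1000 × 0.9674 = 0.78601
  20–24: 5 × 211.1/1000 × 0.9530 = 1.00589
  25–29: 5 × 187.7/1000 × 0.9348 = 0.87731
  30–34: 5 × 92.5/1000 × 0.9174 = 0.42430
  35–39: 5 × 22.8/1000 × 0.9096 = 0.10369
  40–44: 5 × 4.1/1000 × 0.8994 = 0.01844
  45–49: 5 × 0.4/1000 × 0.8849 = 0.00177
Sum = 3.21741
NRR = 0.48544 × 3.21741 = 1.56186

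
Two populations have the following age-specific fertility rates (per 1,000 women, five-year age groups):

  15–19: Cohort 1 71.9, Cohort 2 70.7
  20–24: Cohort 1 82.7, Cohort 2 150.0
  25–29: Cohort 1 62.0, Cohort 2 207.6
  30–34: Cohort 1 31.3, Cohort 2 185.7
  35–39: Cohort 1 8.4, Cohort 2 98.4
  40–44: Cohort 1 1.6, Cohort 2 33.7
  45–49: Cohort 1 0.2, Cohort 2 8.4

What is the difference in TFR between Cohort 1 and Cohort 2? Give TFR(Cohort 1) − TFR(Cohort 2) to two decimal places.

-2.48

Cohort 1:
  Sum of ASFRs = 71.9 + 82.7 + 62.0 + 31.3 + 8.4 + 1.6 + 0.2 = 258.1
  TFR = 5 × 258.1 / 1000 = 1.2905
Cohort 2:
  Sum of ASFRs = 70.7 + 150.0 + 207.6 + 185.7 + 98.4 + 33.7 + 8.4 = 754.5
  TFR = 5 × 754.5 / 1000 = 3.7725
Difference = 1.2905 − 3.7725 = -2.482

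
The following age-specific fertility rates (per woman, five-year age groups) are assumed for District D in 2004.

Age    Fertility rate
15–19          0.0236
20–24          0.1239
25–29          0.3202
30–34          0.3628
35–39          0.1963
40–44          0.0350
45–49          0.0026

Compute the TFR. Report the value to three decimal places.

5.322

Sum of ASFRs = 0.0236 + 0.1239 + 0.3202 + 0.3628 + 0.1963 + 0.0350 + 0.0026 = 1.0644
TFR = 5 × 1.0644 = 5.322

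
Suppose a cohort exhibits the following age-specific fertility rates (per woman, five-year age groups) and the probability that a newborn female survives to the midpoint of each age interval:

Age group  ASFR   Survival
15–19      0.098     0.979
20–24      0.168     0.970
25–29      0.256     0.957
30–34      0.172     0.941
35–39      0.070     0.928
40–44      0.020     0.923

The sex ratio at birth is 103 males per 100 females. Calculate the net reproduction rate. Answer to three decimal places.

Proportion female at birth = 100 / (100 + 103) = 0.49261.
Survival-weighted fertility by age (5·fₓ·Sₓ):
  15–19: 5 × 0.098 × 0.979 = 0.47971
  20–24: 5 × 0.168 × 0.970 = 0.81480
  25–29: 5 × 0.256 × 0.957 = 1.22496
  30–34: 5 × 0.172 × 0.941 = 0.80926
  35–39: 5 × 0.070 × 0.928 = 0.32480
  40–44: 5 × 0.020 × 0.923 = 0.09230
Sum = 3.74583
NRR = 0.49261 × 3.74583 = 1.84523

1.845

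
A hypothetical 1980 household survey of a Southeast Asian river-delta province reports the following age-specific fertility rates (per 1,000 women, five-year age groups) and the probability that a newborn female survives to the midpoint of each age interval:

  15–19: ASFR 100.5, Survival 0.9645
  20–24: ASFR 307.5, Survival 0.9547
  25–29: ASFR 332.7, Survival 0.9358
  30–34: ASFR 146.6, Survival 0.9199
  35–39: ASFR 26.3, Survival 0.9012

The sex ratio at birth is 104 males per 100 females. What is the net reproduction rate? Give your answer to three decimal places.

2.109

Proportion female at birth = 100 / (100 + 104) = 0.49020.
Survival-weighted fertility by age (5·fₓ·Sₓ):
  15–19: 5 × 100.5/1000 × 0.9645 = 0.48466
  20–24: 5 × 307.5/1000 × 0.9547 = 1.46785
  25–29: 5 × 332.7/1000 × 0.9358 = 1.55670
  30–34: 5 × 146.6/1000 × 0.9199 = 0.67429
  35–39: 5 × 26.3/1000 × 0.9012 = 0.11851
Sum = 4.30201
NRR = 0.49020 × 4.30201 = 2.10885
With NRR above 1 the population is above replacement fertility.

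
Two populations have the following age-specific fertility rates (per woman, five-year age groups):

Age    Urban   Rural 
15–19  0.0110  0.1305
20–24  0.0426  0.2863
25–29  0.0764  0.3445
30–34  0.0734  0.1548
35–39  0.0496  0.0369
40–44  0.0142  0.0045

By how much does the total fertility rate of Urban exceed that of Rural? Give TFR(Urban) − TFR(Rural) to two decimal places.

Urban:
  Sum of ASFRs = 0.0110 + 0.0426 + 0.0764 + 0.0734 + 0.0496 + 0.0142 = 0.2672
  TFR = 5 × 0.2672 = 1.336
Rural:
  Sum of ASFRs = 0.1305 + 0.2863 + 0.3445 + 0.1548 + 0.0369 + 0.0045 = 0.9575
  TFR = 5 × 0.9575 = 4.7875
Difference = 1.336 − 4.7875 = -3.4515

-3.45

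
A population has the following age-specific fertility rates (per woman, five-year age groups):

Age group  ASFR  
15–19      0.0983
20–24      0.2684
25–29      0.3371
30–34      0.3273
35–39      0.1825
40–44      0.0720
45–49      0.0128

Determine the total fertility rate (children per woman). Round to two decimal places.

6.49

Sum of ASFRs = 0.0983 + 0.2684 + 0.3371 + 0.3273 + 0.1825 + 0.0720 + 0.0128 = 1.2984
TFR = 5 × 1.2984 = 6.492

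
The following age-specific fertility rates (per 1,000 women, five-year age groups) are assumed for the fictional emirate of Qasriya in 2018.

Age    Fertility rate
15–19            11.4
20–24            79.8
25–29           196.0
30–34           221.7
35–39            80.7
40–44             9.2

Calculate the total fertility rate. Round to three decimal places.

Sum of ASFRs = 11.4 + 79.8 + 196.0 + 221.7 + 80.7 + 9.2 = 598.8
TFR = 5 × 598.8 / 1000 = 2.994

2.994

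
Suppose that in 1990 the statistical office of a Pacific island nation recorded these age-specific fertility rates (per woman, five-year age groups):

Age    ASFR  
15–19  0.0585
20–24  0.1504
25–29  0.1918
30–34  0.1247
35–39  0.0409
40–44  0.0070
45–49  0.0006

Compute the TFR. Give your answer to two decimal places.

2.87

Sum of ASFRs = 0.0585 + 0.1504 + 0.1918 + 0.1247 + 0.0409 + 0.0070 + 0.0006 = 0.5739
TFR = 5 × 0.5739 = 2.8695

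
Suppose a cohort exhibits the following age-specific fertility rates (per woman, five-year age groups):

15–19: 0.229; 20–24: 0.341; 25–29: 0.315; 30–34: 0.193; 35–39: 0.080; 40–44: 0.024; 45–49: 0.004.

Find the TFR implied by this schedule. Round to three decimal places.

5.930

Sum of ASFRs = 0.229 + 0.341 + 0.315 + 0.193 + 0.080 + 0.024 + 0.004 = 1.186
TFR = 5 × 1.186 = 5.93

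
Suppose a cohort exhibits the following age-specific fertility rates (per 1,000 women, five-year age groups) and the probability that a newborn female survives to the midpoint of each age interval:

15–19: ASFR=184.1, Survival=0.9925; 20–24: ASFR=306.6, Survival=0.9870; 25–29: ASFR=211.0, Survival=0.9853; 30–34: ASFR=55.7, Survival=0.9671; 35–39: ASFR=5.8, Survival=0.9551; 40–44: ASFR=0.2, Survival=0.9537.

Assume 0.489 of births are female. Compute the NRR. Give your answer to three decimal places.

Proportion female at birth = 0.489.
Survival-weighted fertility by age (5·fₓ·Sₓ):
  15–19: 5 × 184.1/1000 × 0.9925 = 0.91360
  20–24: 5 × 306.6/1000 × 0.9870 = 1.51307
  25–29: 5 × 211.0/1000 × 0.9853 = 1.03949
  30–34: 5 × 55.7/1000 × 0.9671 = 0.26934
  35–39: 5 × 5.8/1000 × 0.9551 = 0.02770
  40–44: 5 × 0.2/1000 × 0.9537 = 0.00095
Sum = 3.76415
NRR = 0.489 × 3.76415 = 1.84067

1.841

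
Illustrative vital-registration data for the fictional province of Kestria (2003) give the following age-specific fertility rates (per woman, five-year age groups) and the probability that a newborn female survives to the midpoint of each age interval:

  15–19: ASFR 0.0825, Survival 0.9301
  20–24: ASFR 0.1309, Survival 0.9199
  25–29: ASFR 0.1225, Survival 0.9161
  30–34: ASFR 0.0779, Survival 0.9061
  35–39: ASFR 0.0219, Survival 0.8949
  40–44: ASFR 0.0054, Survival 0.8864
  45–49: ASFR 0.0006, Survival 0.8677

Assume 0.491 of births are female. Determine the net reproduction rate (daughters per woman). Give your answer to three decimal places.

Proportion female at birth = 0.491.
Weighting each age-specific rate by interval width and survival:
  15–19: 5 × 0.0825 × 0.9301 = 0.38367
  20–24: 5 × 0.1309 × 0.9199 = 0.60207
  25–29: 5 × 0.1225 × 0.9161 = 0.56111
  30–34: 5 × 0.0779 × 0.9061 = 0.35293
  35–39: 5 × 0.0219 × 0.8949 = 0.09799
  40–44: 5 × 0.0054 × 0.8864 = 0.02393
  45–49: 5 × 0.0006 × 0.8677 = 0.00260
Sum = 2.02430
NRR = 0.491 × 2.02430 = 0.99393
An NRR under 1 implies long-run decline under these rates.

0.994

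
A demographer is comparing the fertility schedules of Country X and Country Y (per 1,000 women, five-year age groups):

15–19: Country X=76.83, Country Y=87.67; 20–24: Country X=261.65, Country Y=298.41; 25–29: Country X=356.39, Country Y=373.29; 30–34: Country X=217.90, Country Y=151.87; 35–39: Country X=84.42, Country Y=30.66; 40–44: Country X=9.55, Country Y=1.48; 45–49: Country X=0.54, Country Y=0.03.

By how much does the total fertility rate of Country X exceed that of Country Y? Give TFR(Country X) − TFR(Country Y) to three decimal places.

0.319

Country X:
  Sum of ASFRs = 76.83 + 261.65 + 356.39 + 217.90 + 84.42 + 9.55 + 0.54 = 1007.28
  TFR = 5 × 1007.28 / 1000 = 5.0364
Country Y:
  Sum of ASFRs = 87.67 + 298.41 + 373.29 + 151.87 + 30.66 + 1.48 + 0.03 = 943.41
  TFR = 5 × 943.41 / 1000 = 4.71705
Difference = 5.0364 − 4.71705 = 0.31935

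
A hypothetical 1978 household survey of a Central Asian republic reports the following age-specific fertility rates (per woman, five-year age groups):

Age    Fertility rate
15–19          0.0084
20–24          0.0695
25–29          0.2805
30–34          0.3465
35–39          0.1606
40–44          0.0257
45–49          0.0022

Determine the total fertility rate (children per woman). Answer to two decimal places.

4.47

Sum of ASFRs = 0.0084 + 0.0695 + 0.2805 + 0.3465 + 0.1606 + 0.0257 + 0.0022 = 0.8934
TFR = 5 × 0.8934 = 4.467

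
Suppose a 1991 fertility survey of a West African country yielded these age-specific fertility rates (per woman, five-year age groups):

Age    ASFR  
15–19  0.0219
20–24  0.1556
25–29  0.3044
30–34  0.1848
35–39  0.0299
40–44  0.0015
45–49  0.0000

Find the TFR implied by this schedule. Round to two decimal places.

Sum of ASFRs = 0.0219 + 0.1556 + 0.3044 + 0.1848 + 0.0299 + 0.0015 + 0.0000 = 0.6981
TFR = 5 × 0.6981 = 3.4905

3.49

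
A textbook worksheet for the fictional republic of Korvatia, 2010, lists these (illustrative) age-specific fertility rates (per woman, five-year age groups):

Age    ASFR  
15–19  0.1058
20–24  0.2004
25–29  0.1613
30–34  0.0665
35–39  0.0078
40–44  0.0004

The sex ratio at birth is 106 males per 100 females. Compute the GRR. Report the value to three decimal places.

Proportion female at birth = 100 / (100 + 106) = 0.48544.
Sum of ASFRs = 0.1058 + 0.2004 + 0.1613 + 0.0665 + 0.0078 + 0.0004 = 0.5422
TFR = 5 × 0.5422 = 2.711
GRR = 0.48544 × 2.711 = 1.31603

1.316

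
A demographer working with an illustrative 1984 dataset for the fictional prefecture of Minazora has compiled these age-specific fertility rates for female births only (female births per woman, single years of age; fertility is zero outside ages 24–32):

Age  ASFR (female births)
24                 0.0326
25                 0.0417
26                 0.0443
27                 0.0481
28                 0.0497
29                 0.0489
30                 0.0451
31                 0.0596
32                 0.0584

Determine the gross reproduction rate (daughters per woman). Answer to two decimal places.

0.43

Sum of female ASFRs = 0.0326 + 0.0417 + 0.0443 + 0.0481 + 0.0497 + 0.0489 + 0.0451 + 0.0596 + 0.0584 = 0.4284
GRR = 0.4284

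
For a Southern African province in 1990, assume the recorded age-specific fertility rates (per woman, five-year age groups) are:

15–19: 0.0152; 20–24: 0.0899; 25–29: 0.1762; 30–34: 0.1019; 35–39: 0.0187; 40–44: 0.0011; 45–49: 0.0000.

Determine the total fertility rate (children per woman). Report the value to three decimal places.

2.015

Sum of ASFRs = 0.0152 + 0.0899 + 0.1762 + 0.1019 + 0.0187 + 0.0011 + 0.0000 = 0.4030
TFR = 5 × 0.4030 = 2.015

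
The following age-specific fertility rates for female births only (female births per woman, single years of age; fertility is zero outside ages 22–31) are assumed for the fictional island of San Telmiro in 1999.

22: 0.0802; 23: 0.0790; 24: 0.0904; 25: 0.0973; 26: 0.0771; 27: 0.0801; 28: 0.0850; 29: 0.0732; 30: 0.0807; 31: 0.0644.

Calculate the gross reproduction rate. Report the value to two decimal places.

0.81

Sum of female ASFRs = 0.0802 + 0.0790 + 0.0904 + 0.0973 + 0.0771 + 0.0801 + 0.0850 + 0.0732 + 0.0807 + 0.0644 = 0.8074
GRR = 0.8074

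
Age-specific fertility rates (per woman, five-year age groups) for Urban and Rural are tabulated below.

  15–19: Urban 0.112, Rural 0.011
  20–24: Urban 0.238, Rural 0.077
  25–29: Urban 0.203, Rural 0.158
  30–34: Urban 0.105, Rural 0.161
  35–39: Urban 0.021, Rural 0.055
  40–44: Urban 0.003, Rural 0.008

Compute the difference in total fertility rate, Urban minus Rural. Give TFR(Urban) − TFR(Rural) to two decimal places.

Urban:
  Sum of ASFRs = 0.112 + 0.238 + 0.203 + 0.105 + 0.021 + 0.003 = 0.682
  TFR = 5 × 0.682 = 3.41
Rural:
  Sum of ASFRs = 0.011 + 0.077 + 0.158 + 0.161 + 0.055 + 0.008 = 0.470
  TFR = 5 × 0.470 = 2.35
Difference = 3.41 − 2.35 = 1.06

1.06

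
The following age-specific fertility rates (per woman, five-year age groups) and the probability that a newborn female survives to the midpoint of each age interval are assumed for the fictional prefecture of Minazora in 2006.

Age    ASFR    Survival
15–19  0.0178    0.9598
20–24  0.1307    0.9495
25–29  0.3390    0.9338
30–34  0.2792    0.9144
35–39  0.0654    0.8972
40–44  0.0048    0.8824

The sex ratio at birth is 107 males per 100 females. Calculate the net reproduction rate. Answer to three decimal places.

Proportion female at birth = 100 / (100 + 107) = 0.48309.
Each age group contributes 5 × ASFR × survival:
  15–19: 5 × 0.0178 × 0.9598 = 0.08542
  20–24: 5 × 0.1307 × 0.9495 = 0.62050
  25–29: 5 × 0.3390 × 0.9338 = 1.58279
  30–34: 5 × 0.2792 × 0.9144 = 1.27650
  35–39: 5 × 0.0654 × 0.8972 = 0.29338
  40–44: 5 × 0.0048 × 0.8824 = 0.02118
Sum = 3.87977
NRR = 0.48309 × 3.87977 = 1.87428
An NRR exceeding 1 indicates intrinsic growth under these rates.

1.874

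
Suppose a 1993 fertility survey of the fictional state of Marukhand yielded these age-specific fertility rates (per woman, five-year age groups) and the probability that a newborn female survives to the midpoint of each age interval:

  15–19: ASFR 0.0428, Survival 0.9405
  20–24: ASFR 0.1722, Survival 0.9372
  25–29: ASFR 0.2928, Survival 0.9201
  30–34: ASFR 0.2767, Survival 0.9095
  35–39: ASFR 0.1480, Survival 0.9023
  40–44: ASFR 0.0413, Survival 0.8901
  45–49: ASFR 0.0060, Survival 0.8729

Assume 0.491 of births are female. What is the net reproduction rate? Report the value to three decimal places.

Proportion female at birth = 0.491.
Each age group contributes 5 × ASFR × survival:
  15–19: 5 × 0.0428 × 0.9405 = 0.20127
  20–24: 5 × 0.1722 × 0.9372 = 0.80693
  25–29: 5 × 0.2928 × 0.9201 = 1.34703
  30–34: 5 × 0.2767 × 0.9095 = 1.25829
  35–39: 5 × 0.1480 × 0.9023 = 0.66770
  40–44: 5 × 0.0413 × 0.8901 = 0.18381
  45–49: 5 × 0.0060 × 0.8729 = 0.02619
Sum = 4.49122
NRR = 0.491 × 4.49122 = 2.20519
An NRR exceeding 1 indicates intrinsic growth under these rates.

2.205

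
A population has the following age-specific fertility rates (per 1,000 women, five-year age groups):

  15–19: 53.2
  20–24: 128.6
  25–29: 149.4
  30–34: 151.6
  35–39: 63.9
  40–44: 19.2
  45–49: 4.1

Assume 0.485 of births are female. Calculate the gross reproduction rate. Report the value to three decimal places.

1.382

Proportion female at birth = 0.485.
Sum of ASFRs = 53.2 + 128.6 + 149.4 + 151.6 + 63.9 + 19.2 + 4.1 = 570.0
TFR = 5 × 570.0 / 1000 = 2.85
GRR = 0.485 × 2.85 = 1.38225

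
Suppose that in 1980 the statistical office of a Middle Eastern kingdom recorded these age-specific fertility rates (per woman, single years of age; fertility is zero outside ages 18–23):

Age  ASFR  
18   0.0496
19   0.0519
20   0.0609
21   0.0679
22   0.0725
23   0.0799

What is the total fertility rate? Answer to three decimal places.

0.383

Sum of ASFRs = 0.0496 + 0.0519 + 0.0609 + 0.0679 + 0.0725 + 0.0799 = 0.3827
TFR = 0.3827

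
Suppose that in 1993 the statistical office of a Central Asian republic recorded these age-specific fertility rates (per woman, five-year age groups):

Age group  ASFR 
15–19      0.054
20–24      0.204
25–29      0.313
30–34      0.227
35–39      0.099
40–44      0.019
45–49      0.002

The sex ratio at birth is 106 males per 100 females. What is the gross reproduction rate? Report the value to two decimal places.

Proportion female at birth = 100 / (100 + 106) = 0.48544.
Sum of ASFRs = 0.054 + 0.204 + 0.313 + 0.227 + 0.099 + 0.019 + 0.002 = 0.918
TFR = 5 × 0.918 = 4.59
GRR = 0.48544 × 4.59 = 2.22817

2.23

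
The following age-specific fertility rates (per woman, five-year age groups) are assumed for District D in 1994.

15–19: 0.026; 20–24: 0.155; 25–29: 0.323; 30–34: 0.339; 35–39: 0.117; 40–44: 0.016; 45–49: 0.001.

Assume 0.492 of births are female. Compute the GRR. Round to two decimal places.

2.40

Proportion female at birth = 0.492.
Sum of ASFRs = 0.026 + 0.155 + 0.323 + 0.339 + 0.117 + 0.016 + 0.001 = 0.977
TFR = 5 × 0.977 = 4.885
GRR = 0.492 × 4.885 = 2.40342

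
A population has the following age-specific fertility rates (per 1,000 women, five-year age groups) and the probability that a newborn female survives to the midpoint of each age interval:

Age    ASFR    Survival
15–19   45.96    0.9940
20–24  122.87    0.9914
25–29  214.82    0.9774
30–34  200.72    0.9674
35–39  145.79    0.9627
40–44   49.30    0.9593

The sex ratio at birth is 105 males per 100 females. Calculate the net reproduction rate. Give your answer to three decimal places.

1.852

Proportion female at birth = 100 / (100 + 105) = 0.48780.
Each age group contributes 5 × ASFR × survival:
  15–19: 5 × 45.96/1000 × 0.9940 = 0.22842
  20–24: 5 × 122.87/1000 × 0.9914 = 0.60907
  25–29: 5 × 214.82/1000 × 0.9774 = 1.04983
  30–34: 5 × 200.72/1000 × 0.9674 = 0.97088
  35–39: 5 × 145.79/1000 × 0.9627 = 0.70176
  40–44: 5 × 49.30/1000 × 0.9593 = 0.23647
Sum = 3.79643
NRR = 0.48780 × 3.79643 = 1.85190
With NRR above 1 the population is above replacement fertility.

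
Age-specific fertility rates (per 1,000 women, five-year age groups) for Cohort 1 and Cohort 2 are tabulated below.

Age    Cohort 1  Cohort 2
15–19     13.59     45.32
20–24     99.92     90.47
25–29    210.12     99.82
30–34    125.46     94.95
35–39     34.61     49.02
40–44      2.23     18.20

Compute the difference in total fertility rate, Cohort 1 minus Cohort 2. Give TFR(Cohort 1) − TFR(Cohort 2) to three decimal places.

0.441

Cohort 1:
  Sum of ASFRs = 13.59 + 99.92 + 210.12 + 125.46 + 34.61 + 2.23 = 485.93
  TFR = 5 × 485.93 / 1000 = 2.42965
Cohort 2:
  Sum of ASFRs = 45.32 + 90.47 + 99.82 + 94.95 + 49.02 + 18.20 = 397.78
  TFR = 5 × 397.78 / 1000 = 1.9889
Difference = 2.42965 − 1.9889 = 0.44075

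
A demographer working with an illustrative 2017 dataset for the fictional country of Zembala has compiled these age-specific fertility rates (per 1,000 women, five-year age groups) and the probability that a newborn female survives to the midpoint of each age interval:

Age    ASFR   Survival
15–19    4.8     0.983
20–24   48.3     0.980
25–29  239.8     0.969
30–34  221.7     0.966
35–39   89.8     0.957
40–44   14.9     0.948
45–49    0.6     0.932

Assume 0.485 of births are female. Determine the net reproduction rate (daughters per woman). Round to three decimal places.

1.453

Proportion female at birth = 0.485.
Survival-weighted fertility by age (5·fₓ·Sₓ):
  15–19: 5 × 4.8/1000 × 0.983 = 0.02359
  20–24: 5 × 48.3/1000 × 0.980 = 0.23667
  25–29: 5 × 239.8/1000 × 0.969 = 1.16183
  30–34: 5 × 221.7/1000 × 0.966 = 1.07081
  35–39: 5 × 89.8/1000 × 0.957 = 0.42969
  40–44: 5 × 14.9/1000 × 0.948 = 0.07063
  45–49: 5 × 0.6/1000 × 0.932 = 0.00280
Sum = 2.99602
NRR = 0.485 × 2.99602 = 1.45307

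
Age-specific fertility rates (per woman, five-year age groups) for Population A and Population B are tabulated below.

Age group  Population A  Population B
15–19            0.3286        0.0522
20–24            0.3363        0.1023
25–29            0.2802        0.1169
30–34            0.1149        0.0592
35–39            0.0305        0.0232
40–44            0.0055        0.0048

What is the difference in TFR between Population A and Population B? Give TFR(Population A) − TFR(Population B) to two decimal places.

3.69

Population A:
  Sum of ASFRs = 0.3286 + 0.3363 + 0.2802 + 0.1149 + 0.0305 + 0.0055 = 1.0960
  TFR = 5 × 1.0960 = 5.48
Population B:
  Sum of ASFRs = 0.0522 + 0.1023 + 0.1169 + 0.0592 + 0.0232 + 0.0048 = 0.3586
  TFR = 5 × 0.3586 = 1.793
Difference = 5.48 − 1.793 = 3.687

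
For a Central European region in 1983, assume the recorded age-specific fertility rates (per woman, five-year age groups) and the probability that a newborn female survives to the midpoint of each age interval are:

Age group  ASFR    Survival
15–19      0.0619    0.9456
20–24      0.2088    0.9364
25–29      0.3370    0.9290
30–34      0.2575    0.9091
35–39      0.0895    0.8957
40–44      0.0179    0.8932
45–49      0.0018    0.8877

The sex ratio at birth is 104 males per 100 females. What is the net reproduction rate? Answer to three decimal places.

Proportion female at birth = 100 / (100 + 104) = 0.49020.
Weighting each age-specific rate by interval width and survival:
  15–19: 5 × 0.0619 × 0.9456 = 0.29266
  20–24: 5 × 0.2088 × 0.9364 = 0.97760
  25–29: 5 × 0.3370 × 0.9290 = 1.56537
  30–34: 5 × 0.2575 × 0.9091 = 1.17047
  35–39: 5 × 0.0895 × 0.8957 = 0.40083
  40–44: 5 × 0.0179 × 0.8932 = 0.07994
  45–49: 5 × 0.0018 × 0.8877 = 0.00799
Sum = 4.49486
NRR = 0.49020 × 4.49486 = 2.20338

2.203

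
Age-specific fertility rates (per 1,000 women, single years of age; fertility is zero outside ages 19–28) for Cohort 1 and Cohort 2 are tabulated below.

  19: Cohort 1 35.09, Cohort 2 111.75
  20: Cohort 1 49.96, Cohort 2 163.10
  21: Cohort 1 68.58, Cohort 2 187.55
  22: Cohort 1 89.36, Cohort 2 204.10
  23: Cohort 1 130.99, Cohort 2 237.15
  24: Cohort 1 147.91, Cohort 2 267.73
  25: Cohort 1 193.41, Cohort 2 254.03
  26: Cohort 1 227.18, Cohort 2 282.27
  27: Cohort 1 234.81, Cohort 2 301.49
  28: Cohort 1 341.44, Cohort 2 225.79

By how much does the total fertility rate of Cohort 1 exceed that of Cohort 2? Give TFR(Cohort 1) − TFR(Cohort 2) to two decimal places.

Cohort 1:
  Sum of ASFRs = 35.09 + 49.96 + 68.58 + 89.36 + 130.99 + 147.91 + 193.41 + 227.18 + 234.81 + 341.44 = 1518.73
  TFR = 1518.73 / 1000 = 1.51873
Cohort 2:
  Sum of ASFRs = 111.75 + 163.10 + 187.55 + 204.10 + 237.15 + 267.73 + 254.03 + 282.27 + 301.49 + 225.79 = 2234.96
  TFR = 2234.96 / 1000 = 2.23496
Difference = 1.51873 − 2.23496 = -0.71623

-0.72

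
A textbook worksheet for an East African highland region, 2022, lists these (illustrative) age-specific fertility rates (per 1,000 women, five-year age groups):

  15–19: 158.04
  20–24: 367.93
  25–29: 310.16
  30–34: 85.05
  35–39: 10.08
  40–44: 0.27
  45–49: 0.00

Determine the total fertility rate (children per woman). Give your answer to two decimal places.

Sum of ASFRs = 158.04 + 367.93 + 310.16 + 85.05 + 10.08 + 0.27 + 0.00 = 931.53
TFR = 5 × 931.53 / 1000 = 4.65765

4.66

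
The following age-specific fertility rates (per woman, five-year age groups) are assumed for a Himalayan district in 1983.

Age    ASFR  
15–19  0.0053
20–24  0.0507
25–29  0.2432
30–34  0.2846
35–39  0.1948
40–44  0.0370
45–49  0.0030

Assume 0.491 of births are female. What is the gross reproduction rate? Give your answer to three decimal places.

Proportion female at birth = 0.491.
Sum of ASFRs = 0.0053 + 0.0507 + 0.2432 + 0.2846 + 0.1948 + 0.0370 + 0.0030 = 0.8186
TFR = 5 × 0.8186 = 4.093
GRR = 0.491 × 4.093 = 2.00966

2.010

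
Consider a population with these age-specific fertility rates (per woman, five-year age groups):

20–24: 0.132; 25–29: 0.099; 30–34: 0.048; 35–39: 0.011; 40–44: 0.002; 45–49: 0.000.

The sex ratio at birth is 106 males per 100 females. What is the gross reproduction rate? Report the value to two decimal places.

Proportion female at birth = 100 / (100 + 106) = 0.48544.
Sum of ASFRs = 0.132 + 0.099 + 0.048 + 0.011 + 0.002 + 0.000 = 0.292
TFR = 5 × 0.292 = 1.46
GRR = 0.48544 × 1.46 = 0.70874

0.71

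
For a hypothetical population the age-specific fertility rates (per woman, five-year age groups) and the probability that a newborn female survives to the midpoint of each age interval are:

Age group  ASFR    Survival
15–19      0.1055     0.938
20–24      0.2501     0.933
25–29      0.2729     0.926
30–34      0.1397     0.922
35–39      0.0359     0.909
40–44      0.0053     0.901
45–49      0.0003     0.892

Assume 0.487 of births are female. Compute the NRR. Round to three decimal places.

Proportion female at birth = 0.487.
Per-age-group product (5 × ASFR × survival probability):
  15–19: 5 × 0.1055 × 0.938 = 0.49480
  20–24: 5 × 0.2501 × 0.933 = 1.16672
  25–29: 5 × 0.2729 × 0.926 = 1.26353
  30–34: 5 × 0.1397 × 0.922 = 0.64402
  35–39: 5 × 0.0359 × 0.909 = 0.16317
  40–44: 5 × 0.0053 × 0.901 = 0.02388
  45–49: 5 × 0.0003 × 0.892 = 0.00134
Sum = 3.75746
NRR = 0.487 × 3.75746 = 1.82988

1.830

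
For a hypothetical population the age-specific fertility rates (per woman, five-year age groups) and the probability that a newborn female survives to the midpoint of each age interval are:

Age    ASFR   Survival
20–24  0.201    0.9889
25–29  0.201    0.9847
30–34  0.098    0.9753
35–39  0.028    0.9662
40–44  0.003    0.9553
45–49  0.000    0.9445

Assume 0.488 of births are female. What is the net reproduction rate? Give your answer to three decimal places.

1.274

Proportion female at birth = 0.488.
Survival-weighted fertility by age (5·fₓ·Sₓ):
  20–24: 5 × 0.201 × 0.9889 = 0.99384
  25–29: 5 × 0.201 × 0.9847 = 0.98962
  30–34: 5 × 0.098 × 0.9753 = 0.47790
  35–39: 5 × 0.028 × 0.9662 = 0.13527
  40–44: 5 × 0.003 × 0.9553 = 0.01433
  45–49: 5 × 0.000 × 0.9445 = 0.00000
Sum = 2.61096
NRR = 0.488 × 2.61096 = 1.27415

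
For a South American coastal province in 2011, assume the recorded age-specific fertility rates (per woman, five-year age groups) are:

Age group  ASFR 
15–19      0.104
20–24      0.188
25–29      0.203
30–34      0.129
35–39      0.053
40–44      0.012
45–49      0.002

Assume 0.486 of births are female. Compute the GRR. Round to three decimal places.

1.679

Proportion female at birth = 0.486.
Sum of ASFRs = 0.104 + 0.188 + 0.203 + 0.129 + 0.053 + 0.012 + 0.002 = 0.691
TFR = 5 × 0.691 = 3.455
GRR = 0.486 × 3.455 = 1.67913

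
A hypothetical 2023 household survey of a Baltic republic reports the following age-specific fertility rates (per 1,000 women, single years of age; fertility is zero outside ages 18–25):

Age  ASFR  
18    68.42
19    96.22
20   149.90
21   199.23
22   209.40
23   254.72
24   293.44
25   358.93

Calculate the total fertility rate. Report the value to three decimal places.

1.630

Sum of ASFRs = 68.42 + 96.22 + 149.90 + 199.23 + 209.40 + 254.72 + 293.44 + 358.93 = 1630.26
TFR = 1630.26 / 1000 = 1.63026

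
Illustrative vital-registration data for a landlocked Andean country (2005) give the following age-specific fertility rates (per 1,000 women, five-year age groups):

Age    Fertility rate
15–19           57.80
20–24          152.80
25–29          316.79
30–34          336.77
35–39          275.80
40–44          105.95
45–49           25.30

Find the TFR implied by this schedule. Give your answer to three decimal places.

Sum of ASFRs = 57.80 + 152.80 + 316.79 + 336.77 + 275.80 + 105.95 + 25.30 = 1271.21
TFR = 5 × 1271.21 / 1000 = 6.35605

6.356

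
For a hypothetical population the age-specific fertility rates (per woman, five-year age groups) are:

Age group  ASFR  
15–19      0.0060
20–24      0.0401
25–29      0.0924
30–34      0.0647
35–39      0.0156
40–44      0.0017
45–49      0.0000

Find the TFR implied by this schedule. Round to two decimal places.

Sum of ASFRs = 0.0060 + 0.0401 + 0.0924 + 0.0647 + 0.0156 + 0.0017 + 0.0000 = 0.2205
TFR = 5 × 0.2205 = 1.1025

1.10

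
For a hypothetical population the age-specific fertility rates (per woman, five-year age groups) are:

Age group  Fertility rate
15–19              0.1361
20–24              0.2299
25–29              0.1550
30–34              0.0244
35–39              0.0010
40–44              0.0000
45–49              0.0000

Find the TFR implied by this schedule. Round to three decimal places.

Sum of ASFRs = 0.1361 + 0.2299 + 0.1550 + 0.0244 + 0.0010 + 0.0000 + 0.0000 = 0.5464
TFR = 5 × 0.5464 = 2.732

2.732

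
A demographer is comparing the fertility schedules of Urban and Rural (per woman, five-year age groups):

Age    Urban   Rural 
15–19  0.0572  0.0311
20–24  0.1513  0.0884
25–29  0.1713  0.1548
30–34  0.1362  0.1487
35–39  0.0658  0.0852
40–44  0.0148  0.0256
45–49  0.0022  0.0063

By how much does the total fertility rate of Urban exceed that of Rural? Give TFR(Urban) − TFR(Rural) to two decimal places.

Urban:
  Sum of ASFRs = 0.0572 + 0.1513 + 0.1713 + 0.1362 + 0.0658 + 0.0148 + 0.0022 = 0.5988
  TFR = 5 × 0.5988 = 2.994
Rural:
  Sum of ASFRs = 0.0311 + 0.0884 + 0.1548 + 0.1487 + 0.0852 + 0.0256 + 0.0063 = 0.5401
  TFR = 5 × 0.5401 = 2.7005
Difference = 2.994 − 2.7005 = 0.2935

0.29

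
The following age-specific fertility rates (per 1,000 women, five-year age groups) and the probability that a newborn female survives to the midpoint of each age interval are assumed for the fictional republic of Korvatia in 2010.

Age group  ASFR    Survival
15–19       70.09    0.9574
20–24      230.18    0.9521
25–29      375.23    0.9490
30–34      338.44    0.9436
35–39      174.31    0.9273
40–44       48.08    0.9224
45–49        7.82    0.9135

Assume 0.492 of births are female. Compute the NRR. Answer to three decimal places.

Proportion female at birth = 0.492.
Weighting each age-specific rate by interval width and survival:
  15–19: 5 × 70.09/1000 × 0.9574 = 0.33552
  20–24: 5 × 230.18/1000 × 0.9521 = 1.09577
  25–29: 5 × 375.23/1000 × 0.9490 = 1.78047
  30–34: 5 × 338.44/1000 × 0.9436 = 1.59676
  35–39: 5 × 174.31/1000 × 0.9273 = 0.80819
  40–44: 5 × 48.08/1000 × 0.9224 = 0.22174
  45–49: 5 × 7.82/1000 × 0.9135 = 0.03572
Sum = 5.87417
NRR = 0.492 × 5.87417 = 2.89009

2.890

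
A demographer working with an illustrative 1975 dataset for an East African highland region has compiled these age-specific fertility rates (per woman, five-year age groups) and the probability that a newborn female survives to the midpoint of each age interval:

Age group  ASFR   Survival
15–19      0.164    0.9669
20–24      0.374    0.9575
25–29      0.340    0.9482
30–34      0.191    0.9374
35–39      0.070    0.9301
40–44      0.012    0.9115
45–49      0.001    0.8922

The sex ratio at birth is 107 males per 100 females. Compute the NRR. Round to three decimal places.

Proportion female at birth = 100 / (100 + 107) = 0.48309.
Survival-weighted fertility by age (5·fₓ·Sₓ):
  15–19: 5 × 0.164 × 0.9669 = 0.79286
  20–24: 5 × 0.374 × 0.9575 = 1.79053
  25–29: 5 × 0.340 × 0.9482 = 1.61194
  30–34: 5 × 0.191 × 0.9374 = 0.89522
  35–39: 5 × 0.070 × 0.9301 = 0.32554
  40–44: 5 × 0.012 × 0.9115 = 0.05469
  45–49: 5 × 0.001 × 0.8922 = 0.00446
Sum = 5.47524
NRR = 0.48309 × 5.47524 = 2.64503

2.645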